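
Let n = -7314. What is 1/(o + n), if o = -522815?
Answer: -1/530129 ≈ -1.8863e-6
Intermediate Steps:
1/(o + n) = 1/(-522815 - 7314) = 1/(-530129) = -1/530129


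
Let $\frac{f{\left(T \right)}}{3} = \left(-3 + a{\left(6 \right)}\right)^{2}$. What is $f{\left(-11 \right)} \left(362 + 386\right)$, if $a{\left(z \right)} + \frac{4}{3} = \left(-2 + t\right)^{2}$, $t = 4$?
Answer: $\frac{748}{3} \approx 249.33$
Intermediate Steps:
$a{\left(z \right)} = \frac{8}{3}$ ($a{\left(z \right)} = - \frac{4}{3} + \left(-2 + 4\right)^{2} = - \frac{4}{3} + 2^{2} = - \frac{4}{3} + 4 = \frac{8}{3}$)
$f{\left(T \right)} = \frac{1}{3}$ ($f{\left(T \right)} = 3 \left(-3 + \frac{8}{3}\right)^{2} = 3 \left(- \frac{1}{3}\right)^{2} = 3 \cdot \frac{1}{9} = \frac{1}{3}$)
$f{\left(-11 \right)} \left(362 + 386\right) = \frac{362 + 386}{3} = \frac{1}{3} \cdot 748 = \frac{748}{3}$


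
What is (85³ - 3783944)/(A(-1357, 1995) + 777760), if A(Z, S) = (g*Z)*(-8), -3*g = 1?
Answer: -9509457/2322424 ≈ -4.0946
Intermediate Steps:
g = -⅓ (g = -⅓*1 = -⅓ ≈ -0.33333)
A(Z, S) = 8*Z/3 (A(Z, S) = -Z/3*(-8) = 8*Z/3)
(85³ - 3783944)/(A(-1357, 1995) + 777760) = (85³ - 3783944)/((8/3)*(-1357) + 777760) = (614125 - 3783944)/(-10856/3 + 777760) = -3169819/2322424/3 = -3169819*3/2322424 = -9509457/2322424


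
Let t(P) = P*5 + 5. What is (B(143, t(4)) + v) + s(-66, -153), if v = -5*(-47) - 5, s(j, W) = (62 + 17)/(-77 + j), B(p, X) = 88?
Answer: 45395/143 ≈ 317.45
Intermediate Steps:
t(P) = 5 + 5*P (t(P) = 5*P + 5 = 5 + 5*P)
s(j, W) = 79/(-77 + j)
v = 230 (v = 235 - 5 = 230)
(B(143, t(4)) + v) + s(-66, -153) = (88 + 230) + 79/(-77 - 66) = 318 + 79/(-143) = 318 + 79*(-1/143) = 318 - 79/143 = 45395/143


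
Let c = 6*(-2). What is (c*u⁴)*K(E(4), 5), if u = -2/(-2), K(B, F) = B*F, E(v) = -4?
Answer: 240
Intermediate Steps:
c = -12
u = 1 (u = -2*(-½) = 1)
(c*u⁴)*K(E(4), 5) = (-12*1⁴)*(-4*5) = -12*1*(-20) = -12*(-20) = 240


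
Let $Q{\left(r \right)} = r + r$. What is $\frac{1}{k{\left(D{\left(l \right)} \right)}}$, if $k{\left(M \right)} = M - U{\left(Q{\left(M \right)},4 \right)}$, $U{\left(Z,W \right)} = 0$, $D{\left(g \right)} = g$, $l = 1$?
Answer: $1$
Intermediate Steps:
$Q{\left(r \right)} = 2 r$
$k{\left(M \right)} = M$ ($k{\left(M \right)} = M - 0 = M + 0 = M$)
$\frac{1}{k{\left(D{\left(l \right)} \right)}} = 1^{-1} = 1$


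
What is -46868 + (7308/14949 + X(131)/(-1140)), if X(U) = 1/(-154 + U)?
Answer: -2041146660259/43551420 ≈ -46868.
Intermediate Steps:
-46868 + (7308/14949 + X(131)/(-1140)) = -46868 + (7308/14949 + 1/((-154 + 131)*(-1140))) = -46868 + (7308*(1/14949) - 1/1140/(-23)) = -46868 + (812/1661 - 1/23*(-1/1140)) = -46868 + (812/1661 + 1/26220) = -46868 + 21292301/43551420 = -2041146660259/43551420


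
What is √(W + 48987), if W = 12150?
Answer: 3*√6793 ≈ 247.26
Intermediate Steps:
√(W + 48987) = √(12150 + 48987) = √61137 = 3*√6793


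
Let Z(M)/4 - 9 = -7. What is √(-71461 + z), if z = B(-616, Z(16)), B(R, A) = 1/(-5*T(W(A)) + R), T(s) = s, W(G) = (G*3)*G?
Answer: I*√44373279578/788 ≈ 267.32*I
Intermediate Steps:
W(G) = 3*G² (W(G) = (3*G)*G = 3*G²)
Z(M) = 8 (Z(M) = 36 + 4*(-7) = 36 - 28 = 8)
B(R, A) = 1/(R - 15*A²) (B(R, A) = 1/(-15*A² + R) = 1/(R - 15*A²))
z = -1/1576 (z = -1/(-1*(-616) + 15*8²) = -1/(616 + 15*64) = -1/(616 + 960) = -1/1576 ≈ -0.00063452)
√(-71461 + z) = √(-71461 - 1/1576) = √(-112622537/1576) = I*√44373279578/788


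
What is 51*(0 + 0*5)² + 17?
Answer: 17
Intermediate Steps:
51*(0 + 0*5)² + 17 = 51*(0 + 0)² + 17 = 51*0² + 17 = 51*0 + 17 = 0 + 17 = 17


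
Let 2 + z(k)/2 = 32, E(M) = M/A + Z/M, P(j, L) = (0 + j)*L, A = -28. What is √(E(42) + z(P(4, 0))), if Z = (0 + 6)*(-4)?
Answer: √11354/14 ≈ 7.6111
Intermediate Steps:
P(j, L) = L*j (P(j, L) = j*L = L*j)
Z = -24 (Z = 6*(-4) = -24)
E(M) = -24/M - M/28 (E(M) = M/(-28) - 24/M = M*(-1/28) - 24/M = -M/28 - 24/M = -24/M - M/28)
z(k) = 60 (z(k) = -4 + 2*32 = -4 + 64 = 60)
√(E(42) + z(P(4, 0))) = √((-24/42 - 1/28*42) + 60) = √((-24*1/42 - 3/2) + 60) = √((-4/7 - 3/2) + 60) = √(-29/14 + 60) = √(811/14) = √11354/14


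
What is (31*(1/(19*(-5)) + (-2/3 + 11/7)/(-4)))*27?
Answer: -527031/2660 ≈ -198.13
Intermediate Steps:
(31*(1/(19*(-5)) + (-2/3 + 11/7)/(-4)))*27 = (31*((1/19)*(-1/5) + (-2*1/3 + 11*(1/7))*(-1/4)))*27 = (31*(-1/95 + (-2/3 + 11/7)*(-1/4)))*27 = (31*(-1/95 + (19/21)*(-1/4)))*27 = (31*(-1/95 - 19/84))*27 = (31*(-1889/7980))*27 = -58559/7980*27 = -527031/2660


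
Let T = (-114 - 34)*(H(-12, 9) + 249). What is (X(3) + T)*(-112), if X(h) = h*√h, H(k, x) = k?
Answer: 3928512 - 336*√3 ≈ 3.9279e+6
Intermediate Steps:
X(h) = h^(3/2)
T = -35076 (T = (-114 - 34)*(-12 + 249) = -148*237 = -35076)
(X(3) + T)*(-112) = (3^(3/2) - 35076)*(-112) = (3*√3 - 35076)*(-112) = (-35076 + 3*√3)*(-112) = 3928512 - 336*√3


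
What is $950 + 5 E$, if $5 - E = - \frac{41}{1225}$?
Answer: $\frac{238916}{245} \approx 975.17$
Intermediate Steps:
$E = \frac{6166}{1225}$ ($E = 5 - - \frac{41}{1225} = 5 + \frac{41}{1225} = \frac{6166}{1225} \approx 5.0335$)
$950 + 5 E = 950 + 5 \cdot \frac{6166}{1225} = 950 + \frac{6166}{245} = \frac{238916}{245}$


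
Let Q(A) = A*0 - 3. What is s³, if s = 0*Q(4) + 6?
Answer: 216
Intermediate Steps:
Q(A) = -3 (Q(A) = 0 - 3 = -3)
s = 6 (s = 0*(-3) + 6 = 0 + 6 = 6)
s³ = 6³ = 216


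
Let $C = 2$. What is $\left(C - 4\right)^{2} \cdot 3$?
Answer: $12$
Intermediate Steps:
$\left(C - 4\right)^{2} \cdot 3 = \left(2 - 4\right)^{2} \cdot 3 = \left(-2\right)^{2} \cdot 3 = 4 \cdot 3 = 12$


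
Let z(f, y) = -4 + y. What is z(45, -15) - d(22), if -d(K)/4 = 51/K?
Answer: -107/11 ≈ -9.7273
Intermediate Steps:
d(K) = -204/K
z(45, -15) - d(22) = (-4 - 15) - (-204)/22 = -19 - (-204)/22 = -19 - 1*(-102/11) = -19 + 102/11 = -107/11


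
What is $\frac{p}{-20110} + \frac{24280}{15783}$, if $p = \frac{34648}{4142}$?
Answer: $\frac{505467701054}{328663692615} \approx 1.5379$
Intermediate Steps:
$p = \frac{17324}{2071}$ ($p = 34648 \cdot \frac{1}{4142} = \frac{17324}{2071} \approx 8.365$)
$\frac{p}{-20110} + \frac{24280}{15783} = \frac{17324}{2071 \left(-20110\right)} + \frac{24280}{15783} = \frac{17324}{2071} \left(- \frac{1}{20110}\right) + 24280 \cdot \frac{1}{15783} = - \frac{8662}{20823905} + \frac{24280}{15783} = \frac{505467701054}{328663692615}$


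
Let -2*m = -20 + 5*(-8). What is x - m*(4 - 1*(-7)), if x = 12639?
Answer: 12309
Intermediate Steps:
m = 30 (m = -(-20 + 5*(-8))/2 = -(-20 - 40)/2 = -1/2*(-60) = 30)
x - m*(4 - 1*(-7)) = 12639 - 30*(4 - 1*(-7)) = 12639 - 30*(4 + 7) = 12639 - 30*11 = 12639 - 1*330 = 12639 - 330 = 12309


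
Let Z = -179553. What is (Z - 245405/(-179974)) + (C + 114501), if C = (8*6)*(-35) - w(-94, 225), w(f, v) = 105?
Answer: -12028676833/179974 ≈ -66836.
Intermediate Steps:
C = -1785 (C = (8*6)*(-35) - 1*105 = 48*(-35) - 105 = -1680 - 105 = -1785)
(Z - 245405/(-179974)) + (C + 114501) = (-179553 - 245405/(-179974)) + (-1785 + 114501) = (-179553 - 245405*(-1/179974)) + 112716 = (-179553 + 245405/179974) + 112716 = -32314626217/179974 + 112716 = -12028676833/179974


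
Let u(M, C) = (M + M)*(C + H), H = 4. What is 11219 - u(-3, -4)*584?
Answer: 11219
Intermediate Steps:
u(M, C) = 2*M*(4 + C) (u(M, C) = (M + M)*(C + 4) = (2*M)*(4 + C) = 2*M*(4 + C))
11219 - u(-3, -4)*584 = 11219 - 2*(-3)*(4 - 4)*584 = 11219 - 2*(-3)*0*584 = 11219 - 0*584 = 11219 - 1*0 = 11219 + 0 = 11219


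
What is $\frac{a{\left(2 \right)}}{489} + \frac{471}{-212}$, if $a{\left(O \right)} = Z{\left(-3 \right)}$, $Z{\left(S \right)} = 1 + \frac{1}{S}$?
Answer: $- \frac{690533}{311004} \approx -2.2203$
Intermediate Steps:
$a{\left(O \right)} = \frac{2}{3}$ ($a{\left(O \right)} = \frac{1 - 3}{-3} = \left(- \frac{1}{3}\right) \left(-2\right) = \frac{2}{3}$)
$\frac{a{\left(2 \right)}}{489} + \frac{471}{-212} = \frac{2}{3 \cdot 489} + \frac{471}{-212} = \frac{2}{3} \cdot \frac{1}{489} + 471 \left(- \frac{1}{212}\right) = \frac{2}{1467} - \frac{471}{212} = - \frac{690533}{311004}$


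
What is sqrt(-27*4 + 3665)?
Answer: sqrt(3557) ≈ 59.641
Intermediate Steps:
sqrt(-27*4 + 3665) = sqrt(-108 + 3665) = sqrt(3557)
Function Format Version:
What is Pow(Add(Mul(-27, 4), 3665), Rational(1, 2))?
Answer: Pow(3557, Rational(1, 2)) ≈ 59.641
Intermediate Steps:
Pow(Add(Mul(-27, 4), 3665), Rational(1, 2)) = Pow(Add(-108, 3665), Rational(1, 2)) = Pow(3557, Rational(1, 2))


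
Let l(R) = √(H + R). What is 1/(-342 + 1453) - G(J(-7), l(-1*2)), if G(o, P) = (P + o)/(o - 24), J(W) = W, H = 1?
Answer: -7746/34441 + I/31 ≈ -0.22491 + 0.032258*I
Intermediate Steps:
l(R) = √(1 + R)
G(o, P) = (P + o)/(-24 + o)
1/(-342 + 1453) - G(J(-7), l(-1*2)) = 1/(-342 + 1453) - (√(1 - 1*2) - 7)/(-24 - 7) = 1/1111 - (√(1 - 2) - 7)/(-31) = 1/1111 - (-1)*(√(-1) - 7)/31 = 1/1111 - (-1)*(I - 7)/31 = 1/1111 - (-1)*(-7 + I)/31 = 1/1111 - (7/31 - I/31) = 1/1111 + (-7/31 + I/31) = -7746/34441 + I/31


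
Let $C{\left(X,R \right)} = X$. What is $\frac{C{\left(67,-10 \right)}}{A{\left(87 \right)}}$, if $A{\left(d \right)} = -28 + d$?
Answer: $\frac{67}{59} \approx 1.1356$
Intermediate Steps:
$\frac{C{\left(67,-10 \right)}}{A{\left(87 \right)}} = \frac{67}{-28 + 87} = \frac{67}{59}$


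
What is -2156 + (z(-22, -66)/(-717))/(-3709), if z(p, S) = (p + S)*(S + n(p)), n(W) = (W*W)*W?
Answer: -5732622236/2659353 ≈ -2155.6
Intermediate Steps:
n(W) = W³ (n(W) = W²*W = W³)
z(p, S) = (S + p)*(S + p³) (z(p, S) = (p + S)*(S + p³) = (S + p)*(S + p³))
-2156 + (z(-22, -66)/(-717))/(-3709) = -2156 + (((-66)² + (-22)⁴ - 66*(-22) - 66*(-22)³)/(-717))/(-3709) = -2156 + ((4356 + 234256 + 1452 - 66*(-10648))*(-1/717))*(-1/3709) = -2156 + ((4356 + 234256 + 1452 + 702768)*(-1/717))*(-1/3709) = -2156 + (942832*(-1/717))*(-1/3709) = -2156 - 942832/717*(-1/3709) = -2156 + 942832/2659353 = -5732622236/2659353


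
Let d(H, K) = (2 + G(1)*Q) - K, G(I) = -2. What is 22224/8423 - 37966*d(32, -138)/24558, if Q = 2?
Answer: -21472669528/103426017 ≈ -207.61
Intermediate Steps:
d(H, K) = -2 - K (d(H, K) = (2 - 2*2) - K = (2 - 4) - K = -2 - K)
22224/8423 - 37966*d(32, -138)/24558 = 22224/8423 - 37966/(24558/(-2 - 1*(-138))) = 22224*(1/8423) - 37966/(24558/(-2 + 138)) = 22224/8423 - 37966/(24558/136) = 22224/8423 - 37966/(24558*(1/136)) = 22224/8423 - 37966/12279/68 = 22224/8423 - 37966*68/12279 = 22224/8423 - 2581688/12279 = -21472669528/103426017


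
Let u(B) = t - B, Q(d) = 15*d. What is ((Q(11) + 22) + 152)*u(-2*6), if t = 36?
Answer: 16272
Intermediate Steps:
u(B) = 36 - B
((Q(11) + 22) + 152)*u(-2*6) = ((15*11 + 22) + 152)*(36 - (-2)*6) = ((165 + 22) + 152)*(36 - 1*(-12)) = (187 + 152)*(36 + 12) = 339*48 = 16272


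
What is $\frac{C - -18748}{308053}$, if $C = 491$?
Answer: $\frac{19239}{308053} \approx 0.062454$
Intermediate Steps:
$\frac{C - -18748}{308053} = \frac{491 - -18748}{308053} = \left(491 + 18748\right) \frac{1}{308053} = 19239 \cdot \frac{1}{308053} = \frac{19239}{308053}$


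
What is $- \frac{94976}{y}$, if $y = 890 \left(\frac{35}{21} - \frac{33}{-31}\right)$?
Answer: $- \frac{2208192}{56515} \approx -39.073$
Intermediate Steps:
$y = \frac{226060}{93}$ ($y = 890 \left(35 \cdot \frac{1}{21} - - \frac{33}{31}\right) = 890 \left(\frac{5}{3} + \frac{33}{31}\right) = 890 \cdot \frac{254}{93} = \frac{226060}{93} \approx 2430.8$)
$- \frac{94976}{y} = - \frac{94976}{\frac{226060}{93}} = \left(-94976\right) \frac{93}{226060} = - \frac{2208192}{56515}$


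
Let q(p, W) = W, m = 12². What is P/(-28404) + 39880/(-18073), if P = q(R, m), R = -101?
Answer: -31537612/14259597 ≈ -2.2117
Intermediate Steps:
m = 144
P = 144
P/(-28404) + 39880/(-18073) = 144/(-28404) + 39880/(-18073) = 144*(-1/28404) + 39880*(-1/18073) = -4/789 - 39880/18073 = -31537612/14259597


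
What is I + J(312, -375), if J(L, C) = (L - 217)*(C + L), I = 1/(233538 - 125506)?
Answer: -646571519/108032 ≈ -5985.0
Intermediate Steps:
I = 1/108032 ≈ 9.2565e-6
J(L, C) = (-217 + L)*(C + L)
I + J(312, -375) = 1/108032 + (312² - 217*(-375) - 217*312 - 375*312) = 1/108032 + (97344 + 81375 - 67704 - 117000) = 1/108032 - 5985 = -646571519/108032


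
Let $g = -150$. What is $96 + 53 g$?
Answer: $-7854$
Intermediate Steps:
$96 + 53 g = 96 + 53 \left(-150\right) = 96 - 7950 = -7854$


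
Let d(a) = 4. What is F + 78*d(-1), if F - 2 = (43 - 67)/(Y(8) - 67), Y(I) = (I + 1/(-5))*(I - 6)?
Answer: 80818/257 ≈ 314.47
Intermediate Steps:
Y(I) = (-6 + I)*(-1/5 + I) (Y(I) = (I + 1*(-1/5))*(-6 + I) = (I - 1/5)*(-6 + I) = (-1/5 + I)*(-6 + I) = (-6 + I)*(-1/5 + I))
F = 634/257 (F = 2 + (43 - 67)/((6/5 + 8**2 - 31/5*8) - 67) = 2 - 24/((6/5 + 64 - 248/5) - 67) = 2 - 24/(78/5 - 67) = 2 - 24/(-257/5) = 2 - 24*(-5/257) = 2 + 120/257 = 634/257 ≈ 2.4669)
F + 78*d(-1) = 634/257 + 78*4 = 634/257 + 312 = 80818/257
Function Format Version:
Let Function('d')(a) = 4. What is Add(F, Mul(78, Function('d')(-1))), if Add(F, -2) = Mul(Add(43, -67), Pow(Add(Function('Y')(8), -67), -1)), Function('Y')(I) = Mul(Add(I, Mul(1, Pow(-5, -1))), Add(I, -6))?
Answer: Rational(80818, 257) ≈ 314.47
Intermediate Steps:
Function('Y')(I) = Mul(Add(-6, I), Add(Rational(-1, 5), I)) (Function('Y')(I) = Mul(Add(I, Mul(1, Rational(-1, 5))), Add(-6, I)) = Mul(Add(I, Rational(-1, 5)), Add(-6, I)) = Mul(Add(Rational(-1, 5), I), Add(-6, I)) = Mul(Add(-6, I), Add(Rational(-1, 5), I)))
F = Rational(634, 257) (F = Add(2, Mul(Add(43, -67), Pow(Add(Add(Rational(6, 5), Pow(8, 2), Mul(Rational(-31, 5), 8)), -67), -1))) = Add(2, Mul(-24, Pow(Add(Add(Rational(6, 5), 64, Rational(-248, 5)), -67), -1))) = Add(2, Mul(-24, Pow(Add(Rational(78, 5), -67), -1))) = Add(2, Mul(-24, Pow(Rational(-257, 5), -1))) = Add(2, Mul(-24, Rational(-5, 257))) = Add(2, Rational(120, 257)) = Rational(634, 257) ≈ 2.4669)
Add(F, Mul(78, Function('d')(-1))) = Add(Rational(634, 257), Mul(78, 4)) = Add(Rational(634, 257), 312) = Rational(80818, 257)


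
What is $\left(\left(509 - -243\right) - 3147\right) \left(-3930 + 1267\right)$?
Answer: $6377885$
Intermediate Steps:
$\left(\left(509 - -243\right) - 3147\right) \left(-3930 + 1267\right) = \left(\left(509 + 243\right) - 3147\right) \left(-2663\right) = \left(752 - 3147\right) \left(-2663\right) = \left(-2395\right) \left(-2663\right) = 6377885$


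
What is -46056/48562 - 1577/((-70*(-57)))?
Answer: -6851203/5099010 ≈ -1.3436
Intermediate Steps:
-46056/48562 - 1577/((-70*(-57))) = -46056*1/48562 - 1577/3990 = -23028/24281 - 1577*1/3990 = -23028/24281 - 83/210 = -6851203/5099010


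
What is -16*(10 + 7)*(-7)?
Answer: 1904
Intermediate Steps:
-16*(10 + 7)*(-7) = -16*17*(-7) = -272*(-7) = 1904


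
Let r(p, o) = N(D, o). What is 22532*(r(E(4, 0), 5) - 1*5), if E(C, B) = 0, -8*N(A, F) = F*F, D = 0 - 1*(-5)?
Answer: -366145/2 ≈ -1.8307e+5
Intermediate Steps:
D = 5 (D = 0 + 5 = 5)
N(A, F) = -F²/8 (N(A, F) = -F*F/8 = -F²/8)
r(p, o) = -o²/8
22532*(r(E(4, 0), 5) - 1*5) = 22532*(-⅛*5² - 1*5) = 22532*(-⅛*25 - 5) = 22532*(-25/8 - 5) = 22532*(-65/8) = -366145/2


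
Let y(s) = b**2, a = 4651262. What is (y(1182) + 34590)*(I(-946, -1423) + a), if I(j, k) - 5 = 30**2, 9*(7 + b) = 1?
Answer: 13052277908878/81 ≈ 1.6114e+11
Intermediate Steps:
b = -62/9 (b = -7 + (1/9)*1 = -7 + 1/9 = -62/9 ≈ -6.8889)
y(s) = 3844/81 (y(s) = (-62/9)**2 = 3844/81)
I(j, k) = 905 (I(j, k) = 5 + 30**2 = 5 + 900 = 905)
(y(1182) + 34590)*(I(-946, -1423) + a) = (3844/81 + 34590)*(905 + 4651262) = (2805634/81)*4652167 = 13052277908878/81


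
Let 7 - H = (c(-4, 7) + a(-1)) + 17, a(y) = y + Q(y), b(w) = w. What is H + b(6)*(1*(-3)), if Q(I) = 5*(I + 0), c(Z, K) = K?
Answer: -29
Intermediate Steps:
Q(I) = 5*I
a(y) = 6*y (a(y) = y + 5*y = 6*y)
H = -11 (H = 7 - ((7 + 6*(-1)) + 17) = 7 - ((7 - 6) + 17) = 7 - (1 + 17) = 7 - 1*18 = 7 - 18 = -11)
H + b(6)*(1*(-3)) = -11 + 6*(1*(-3)) = -11 + 6*(-3) = -11 - 18 = -29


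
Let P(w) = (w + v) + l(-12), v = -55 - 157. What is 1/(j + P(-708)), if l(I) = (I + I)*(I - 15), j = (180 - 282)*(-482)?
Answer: 1/48892 ≈ 2.0453e-5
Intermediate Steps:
v = -212
j = 49164 (j = -102*(-482) = 49164)
l(I) = 2*I*(-15 + I) (l(I) = (2*I)*(-15 + I) = 2*I*(-15 + I))
P(w) = 436 + w (P(w) = (w - 212) + 2*(-12)*(-15 - 12) = (-212 + w) + 2*(-12)*(-27) = (-212 + w) + 648 = 436 + w)
1/(j + P(-708)) = 1/(49164 + (436 - 708)) = 1/(49164 - 272) = 1/48892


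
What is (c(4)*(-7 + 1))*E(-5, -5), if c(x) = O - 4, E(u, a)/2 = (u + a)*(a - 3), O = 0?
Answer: 3840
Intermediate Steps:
E(u, a) = 2*(-3 + a)*(a + u) (E(u, a) = 2*((u + a)*(a - 3)) = 2*((a + u)*(-3 + a)) = 2*((-3 + a)*(a + u)) = 2*(-3 + a)*(a + u))
c(x) = -4 (c(x) = 0 - 4 = -4)
(c(4)*(-7 + 1))*E(-5, -5) = (-4*(-7 + 1))*(-6*(-5) - 6*(-5) + 2*(-5)² + 2*(-5)*(-5)) = (-4*(-6))*(30 + 30 + 2*25 + 50) = 24*(30 + 30 + 50 + 50) = 24*160 = 3840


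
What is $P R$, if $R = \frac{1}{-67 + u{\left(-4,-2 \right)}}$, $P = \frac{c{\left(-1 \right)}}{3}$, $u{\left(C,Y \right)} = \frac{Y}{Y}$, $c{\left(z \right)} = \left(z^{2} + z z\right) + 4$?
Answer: $- \frac{1}{33} \approx -0.030303$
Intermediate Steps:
$c{\left(z \right)} = 4 + 2 z^{2}$ ($c{\left(z \right)} = \left(z^{2} + z^{2}\right) + 4 = 2 z^{2} + 4 = 4 + 2 z^{2}$)
$u{\left(C,Y \right)} = 1$
$P = 2$ ($P = \frac{4 + 2 \left(-1\right)^{2}}{3} = \left(4 + 2 \cdot 1\right) \frac{1}{3} = \left(4 + 2\right) \frac{1}{3} = 6 \cdot \frac{1}{3} = 2$)
$R = - \frac{1}{66}$ ($R = \frac{1}{-67 + 1} = \frac{1}{-66} = - \frac{1}{66} \approx -0.015152$)
$P R = 2 \left(- \frac{1}{66}\right) = - \frac{1}{33}$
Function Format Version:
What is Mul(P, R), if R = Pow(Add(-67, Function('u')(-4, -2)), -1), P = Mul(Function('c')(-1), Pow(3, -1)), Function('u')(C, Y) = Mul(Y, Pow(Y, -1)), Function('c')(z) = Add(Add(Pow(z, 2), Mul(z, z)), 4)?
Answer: Rational(-1, 33) ≈ -0.030303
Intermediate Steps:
Function('c')(z) = Add(4, Mul(2, Pow(z, 2))) (Function('c')(z) = Add(Add(Pow(z, 2), Pow(z, 2)), 4) = Add(Mul(2, Pow(z, 2)), 4) = Add(4, Mul(2, Pow(z, 2))))
Function('u')(C, Y) = 1
P = 2 (P = Mul(Add(4, Mul(2, Pow(-1, 2))), Pow(3, -1)) = Mul(Add(4, Mul(2, 1)), Rational(1, 3)) = Mul(Add(4, 2), Rational(1, 3)) = Mul(6, Rational(1, 3)) = 2)
R = Rational(-1, 66) (R = Pow(Add(-67, 1), -1) = Pow(-66, -1) = Rational(-1, 66) ≈ -0.015152)
Mul(P, R) = Mul(2, Rational(-1, 66)) = Rational(-1, 33)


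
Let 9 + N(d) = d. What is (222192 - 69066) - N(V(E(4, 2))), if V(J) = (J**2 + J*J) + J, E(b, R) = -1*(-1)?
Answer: 153132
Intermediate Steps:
E(b, R) = 1
V(J) = J + 2*J**2 (V(J) = (J**2 + J**2) + J = 2*J**2 + J = J + 2*J**2)
N(d) = -9 + d
(222192 - 69066) - N(V(E(4, 2))) = (222192 - 69066) - (-9 + 1*(1 + 2*1)) = 153126 - (-9 + 1*(1 + 2)) = 153126 - (-9 + 1*3) = 153126 - (-9 + 3) = 153126 - 1*(-6) = 153126 + 6 = 153132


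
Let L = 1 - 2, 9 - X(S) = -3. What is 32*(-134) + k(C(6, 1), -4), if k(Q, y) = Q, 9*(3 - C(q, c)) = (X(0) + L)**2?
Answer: -38686/9 ≈ -4298.4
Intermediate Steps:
X(S) = 12 (X(S) = 9 - 1*(-3) = 9 + 3 = 12)
L = -1
C(q, c) = -94/9 (C(q, c) = 3 - (12 - 1)**2/9 = 3 - 1/9*11**2 = 3 - 1/9*121 = 3 - 121/9 = -94/9)
32*(-134) + k(C(6, 1), -4) = 32*(-134) - 94/9 = -4288 - 94/9 = -38686/9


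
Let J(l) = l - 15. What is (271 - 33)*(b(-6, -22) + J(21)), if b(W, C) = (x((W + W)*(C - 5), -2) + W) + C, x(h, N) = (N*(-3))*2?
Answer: -2380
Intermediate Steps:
J(l) = -15 + l
x(h, N) = -6*N (x(h, N) = -3*N*2 = -6*N)
b(W, C) = 12 + C + W (b(W, C) = (-6*(-2) + W) + C = (12 + W) + C = 12 + C + W)
(271 - 33)*(b(-6, -22) + J(21)) = (271 - 33)*((12 - 22 - 6) + (-15 + 21)) = 238*(-16 + 6) = 238*(-10) = -2380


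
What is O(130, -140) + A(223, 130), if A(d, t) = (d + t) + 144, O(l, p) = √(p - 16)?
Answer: 497 + 2*I*√39 ≈ 497.0 + 12.49*I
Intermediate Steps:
O(l, p) = √(-16 + p)
A(d, t) = 144 + d + t
O(130, -140) + A(223, 130) = √(-16 - 140) + (144 + 223 + 130) = √(-156) + 497 = 2*I*√39 + 497 = 497 + 2*I*√39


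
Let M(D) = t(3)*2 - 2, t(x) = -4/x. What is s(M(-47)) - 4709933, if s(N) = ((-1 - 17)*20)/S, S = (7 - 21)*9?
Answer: -32969511/7 ≈ -4.7099e+6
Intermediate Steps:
S = -126 (S = -14*9 = -126)
M(D) = -14/3 (M(D) = -4/3*2 - 2 = -8/3 - 2 = -14/3)
s(N) = 20/7 (s(N) = ((-1 - 17)*20)/(-126) = -18*20*(-1/126) = -360*(-1/126) = 20/7)
s(M(-47)) - 4709933 = 20/7 - 4709933 = -32969511/7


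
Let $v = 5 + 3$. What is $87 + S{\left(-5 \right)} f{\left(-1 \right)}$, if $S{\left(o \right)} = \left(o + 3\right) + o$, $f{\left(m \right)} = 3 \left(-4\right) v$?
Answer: $759$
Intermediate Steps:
$v = 8$
$f{\left(m \right)} = -96$ ($f{\left(m \right)} = 3 \left(-4\right) 8 = \left(-12\right) 8 = -96$)
$S{\left(o \right)} = 3 + 2 o$ ($S{\left(o \right)} = \left(3 + o\right) + o = 3 + 2 o$)
$87 + S{\left(-5 \right)} f{\left(-1 \right)} = 87 + \left(3 + 2 \left(-5\right)\right) \left(-96\right) = 87 + \left(3 - 10\right) \left(-96\right) = 87 - -672 = 87 + 672 = 759$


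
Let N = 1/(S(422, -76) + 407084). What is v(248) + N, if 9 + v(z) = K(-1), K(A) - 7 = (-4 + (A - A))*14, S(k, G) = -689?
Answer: -23570909/406395 ≈ -58.000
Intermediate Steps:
K(A) = -49 (K(A) = 7 + (-4 + (A - A))*14 = 7 + (-4 + 0)*14 = 7 - 4*14 = 7 - 56 = -49)
v(z) = -58 (v(z) = -9 - 49 = -58)
N = 1/406395 (N = 1/(-689 + 407084) = 1/406395 ≈ 2.4607e-6)
v(248) + N = -58 + 1/406395 = -23570909/406395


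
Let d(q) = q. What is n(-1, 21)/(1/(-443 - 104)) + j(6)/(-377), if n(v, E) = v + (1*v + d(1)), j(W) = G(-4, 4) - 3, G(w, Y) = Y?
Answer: 206218/377 ≈ 547.00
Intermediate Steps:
j(W) = 1 (j(W) = 4 - 3 = 1)
n(v, E) = 1 + 2*v (n(v, E) = v + (1*v + 1) = v + (v + 1) = v + (1 + v) = 1 + 2*v)
n(-1, 21)/(1/(-443 - 104)) + j(6)/(-377) = (1 + 2*(-1))/(1/(-443 - 104)) + 1/(-377) = (1 - 2)/(1/(-547)) + 1*(-1/377) = -1/(-1/547) - 1/377 = -1*(-547) - 1/377 = 547 - 1/377 = 206218/377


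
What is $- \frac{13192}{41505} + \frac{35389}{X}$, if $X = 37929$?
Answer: $\frac{322820359}{524747715} \approx 0.61519$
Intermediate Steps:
$- \frac{13192}{41505} + \frac{35389}{X} = - \frac{13192}{41505} + \frac{35389}{37929} = \frac{322820359}{524747715}$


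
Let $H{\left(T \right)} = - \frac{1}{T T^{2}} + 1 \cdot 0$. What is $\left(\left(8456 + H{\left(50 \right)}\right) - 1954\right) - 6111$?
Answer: $\frac{48874999}{125000} \approx 391.0$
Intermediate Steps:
$H{\left(T \right)} = - \frac{1}{T^{3}}$ ($H{\left(T \right)} = - \frac{1}{T^{3}} + 0 = - \frac{1}{T^{3}}$)
$\left(\left(8456 + H{\left(50 \right)}\right) - 1954\right) - 6111 = \left(\left(8456 - \frac{1}{125000}\right) - 1954\right) - 6111 = \left(\frac{1056999999}{125000} - 1954\right) - 6111 = \frac{812749999}{125000} - 6111 = \frac{48874999}{125000}$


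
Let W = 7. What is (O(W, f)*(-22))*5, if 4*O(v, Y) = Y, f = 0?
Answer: 0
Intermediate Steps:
O(v, Y) = Y/4
(O(W, f)*(-22))*5 = (((¼)*0)*(-22))*5 = (0*(-22))*5 = 0*5 = 0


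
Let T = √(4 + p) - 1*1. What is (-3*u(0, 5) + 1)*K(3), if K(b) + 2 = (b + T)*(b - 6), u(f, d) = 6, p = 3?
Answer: 136 + 51*√7 ≈ 270.93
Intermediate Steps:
T = -1 + √7 (T = √(4 + 3) - 1*1 = √7 - 1 = -1 + √7 ≈ 1.6458)
K(b) = -2 + (-6 + b)*(-1 + b + √7) (K(b) = -2 + (b + (-1 + √7))*(b - 6) = -2 + (-1 + b + √7)*(-6 + b) = -2 + (-6 + b)*(-1 + b + √7))
(-3*u(0, 5) + 1)*K(3) = (-3*6 + 1)*(4 + 3² - 7*3 - 6*√7 + 3*√7) = (-18 + 1)*(4 + 9 - 21 - 6*√7 + 3*√7) = -17*(-8 - 3*√7) = 136 + 51*√7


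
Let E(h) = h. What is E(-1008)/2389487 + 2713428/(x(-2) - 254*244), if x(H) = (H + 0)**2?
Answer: -1620940849803/37020322091 ≈ -43.785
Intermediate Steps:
x(H) = H**2
E(-1008)/2389487 + 2713428/(x(-2) - 254*244) = -1008/2389487 + 2713428/((-2)**2 - 254*244) = -1008*1/2389487 + 2713428/(4 - 61976) = -1008/2389487 + 2713428/(-61972) = -1008/2389487 + 2713428*(-1/61972) = -1008/2389487 - 678357/15493 = -1620940849803/37020322091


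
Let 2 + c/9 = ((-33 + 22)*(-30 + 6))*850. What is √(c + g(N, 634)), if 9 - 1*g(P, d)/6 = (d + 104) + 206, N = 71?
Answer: 2*√503493 ≈ 1419.1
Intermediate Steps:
g(P, d) = -1806 - 6*d (g(P, d) = 54 - 6*((d + 104) + 206) = 54 - 6*((104 + d) + 206) = 54 - 6*(310 + d) = 54 + (-1860 - 6*d) = -1806 - 6*d)
c = 2019582 (c = -18 + 9*(((-33 + 22)*(-30 + 6))*850) = -18 + 9*(-11*(-24)*850) = -18 + 9*(264*850) = -18 + 9*224400 = -18 + 2019600 = 2019582)
√(c + g(N, 634)) = √(2019582 + (-1806 - 6*634)) = √(2019582 + (-1806 - 3804)) = √(2019582 - 5610) = √2013972 = 2*√503493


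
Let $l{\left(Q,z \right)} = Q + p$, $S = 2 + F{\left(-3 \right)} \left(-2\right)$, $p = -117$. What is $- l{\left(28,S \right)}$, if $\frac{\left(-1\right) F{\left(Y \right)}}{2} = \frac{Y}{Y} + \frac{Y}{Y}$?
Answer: $89$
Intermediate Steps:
$F{\left(Y \right)} = -4$ ($F{\left(Y \right)} = - 2 \left(\frac{Y}{Y} + \frac{Y}{Y}\right) = - 2 \left(1 + 1\right) = \left(-2\right) 2 = -4$)
$S = 10$ ($S = 2 - -8 = 2 + 8 = 10$)
$l{\left(Q,z \right)} = -117 + Q$ ($l{\left(Q,z \right)} = Q - 117 = -117 + Q$)
$- l{\left(28,S \right)} = - (-117 + 28) = \left(-1\right) \left(-89\right) = 89$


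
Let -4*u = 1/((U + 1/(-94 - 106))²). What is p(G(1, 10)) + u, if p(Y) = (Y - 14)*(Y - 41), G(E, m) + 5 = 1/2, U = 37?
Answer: 184327051767/218980804 ≈ 841.75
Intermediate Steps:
G(E, m) = -9/2 (G(E, m) = -5 + 1/2 = -5 + ½ = -9/2)
p(Y) = (-41 + Y)*(-14 + Y) (p(Y) = (-14 + Y)*(-41 + Y) = (-41 + Y)*(-14 + Y))
u = -10000/54745201 (u = -1/(4*(37 + 1/(-94 - 106))²) = -1/(4*(37 + 1/(-200))²) = -1/(4*(37 - 1/200)²) = -1/(4*((7399/200)²)) = -1/(4*54745201/40000) = -¼*40000/54745201 = -10000/54745201 ≈ -0.00018266)
p(G(1, 10)) + u = (574 + (-9/2)² - 55*(-9/2)) - 10000/54745201 = (574 + 81/4 + 495/2) - 10000/54745201 = 3367/4 - 10000/54745201 = 184327051767/218980804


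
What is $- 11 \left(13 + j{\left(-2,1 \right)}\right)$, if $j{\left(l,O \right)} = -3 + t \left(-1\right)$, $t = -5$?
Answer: $-165$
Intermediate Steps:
$j{\left(l,O \right)} = 2$ ($j{\left(l,O \right)} = -3 - -5 = -3 + 5 = 2$)
$- 11 \left(13 + j{\left(-2,1 \right)}\right) = - 11 \left(13 + 2\right) = \left(-11\right) 15 = -165$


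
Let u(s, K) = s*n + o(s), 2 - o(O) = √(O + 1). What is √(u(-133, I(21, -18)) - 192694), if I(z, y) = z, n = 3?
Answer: √(-193091 - 2*I*√33) ≈ 0.013 - 439.42*I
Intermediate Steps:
o(O) = 2 - √(1 + O) (o(O) = 2 - √(O + 1) = 2 - √(1 + O))
u(s, K) = 2 - √(1 + s) + 3*s (u(s, K) = s*3 + (2 - √(1 + s)) = 3*s + (2 - √(1 + s)) = 2 - √(1 + s) + 3*s)
√(u(-133, I(21, -18)) - 192694) = √((2 - √(1 - 133) + 3*(-133)) - 192694) = √((2 - √(-132) - 399) - 192694) = √((2 - 2*I*√33 - 399) - 192694) = √((-397 - 2*I*√33) - 192694) = √(-193091 - 2*I*√33)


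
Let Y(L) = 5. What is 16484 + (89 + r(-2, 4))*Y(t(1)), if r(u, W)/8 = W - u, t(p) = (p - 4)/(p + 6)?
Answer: 17169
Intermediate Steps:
t(p) = (-4 + p)/(6 + p)
r(u, W) = -8*u + 8*W (r(u, W) = 8*(W - u) = -8*u + 8*W)
16484 + (89 + r(-2, 4))*Y(t(1)) = 16484 + (89 + (-8*(-2) + 8*4))*5 = 16484 + (89 + (16 + 32))*5 = 16484 + (89 + 48)*5 = 16484 + 137*5 = 16484 + 685 = 17169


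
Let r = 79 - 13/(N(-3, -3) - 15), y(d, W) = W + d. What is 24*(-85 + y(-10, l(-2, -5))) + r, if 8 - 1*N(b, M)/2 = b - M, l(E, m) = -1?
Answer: -2238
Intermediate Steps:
N(b, M) = 16 - 2*b + 2*M (N(b, M) = 16 - 2*(b - M) = 16 + (-2*b + 2*M) = 16 - 2*b + 2*M)
r = 66 (r = 79 - 13/((16 - 2*(-3) + 2*(-3)) - 15) = 79 - 13/((16 + 6 - 6) - 15) = 79 - 13/(16 - 15) = 79 - 13/1 = 79 - 13*1 = 79 - 13 = 66)
24*(-85 + y(-10, l(-2, -5))) + r = 24*(-85 + (-1 - 10)) + 66 = 24*(-85 - 11) + 66 = 24*(-96) + 66 = -2304 + 66 = -2238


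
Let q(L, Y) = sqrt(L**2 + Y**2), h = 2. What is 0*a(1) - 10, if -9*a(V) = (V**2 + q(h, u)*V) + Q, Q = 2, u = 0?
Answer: -10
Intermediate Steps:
a(V) = -2/9 - 2*V/9 - V**2/9 (a(V) = -((V**2 + sqrt(2**2 + 0**2)*V) + 2)/9 = -((V**2 + sqrt(4 + 0)*V) + 2)/9 = -((V**2 + sqrt(4)*V) + 2)/9 = -((V**2 + 2*V) + 2)/9 = -(2 + V**2 + 2*V)/9 = -2/9 - 2*V/9 - V**2/9)
0*a(1) - 10 = 0*(-2/9 - 2/9*1 - 1/9*1**2) - 10 = 0*(-2/9 - 2/9 - 1/9*1) - 10 = 0*(-2/9 - 2/9 - 1/9) - 10 = 0*(-5/9) - 10 = 0 - 10 = -10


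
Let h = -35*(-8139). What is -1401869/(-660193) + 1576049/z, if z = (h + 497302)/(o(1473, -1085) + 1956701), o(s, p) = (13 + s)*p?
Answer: 358338732639203810/516381178231 ≈ 6.9394e+5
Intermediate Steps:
o(s, p) = p*(13 + s)
h = 284865
z = 782167/344391 (z = (284865 + 497302)/(-1085*(13 + 1473) + 1956701) = 782167/(-1085*1486 + 1956701) = 782167/(-1612310 + 1956701) = 782167/344391 ≈ 2.2712)
-1401869/(-660193) + 1576049/z = -1401869/(-660193) + 1576049/(782167/344391) = -1401869*(-1/660193) + 1576049*(344391/782167) = 1401869/660193 + 542777091159/782167 = 358338732639203810/516381178231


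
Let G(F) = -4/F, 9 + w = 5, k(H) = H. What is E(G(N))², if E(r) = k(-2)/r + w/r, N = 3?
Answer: 81/4 ≈ 20.250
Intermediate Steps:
w = -4 (w = -9 + 5 = -4)
E(r) = -6/r (E(r) = -2/r - 4/r = -6/r)
E(G(N))² = (-6/((-4/3)))² = (-6/((-4*⅓)))² = (-6/(-4/3))² = (-6*(-¾))² = (9/2)² = 81/4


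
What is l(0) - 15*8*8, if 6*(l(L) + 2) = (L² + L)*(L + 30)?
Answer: -962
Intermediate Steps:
l(L) = -2 + (30 + L)*(L + L²)/6 (l(L) = -2 + ((L² + L)*(L + 30))/6 = -2 + ((L + L²)*(30 + L))/6 = -2 + ((30 + L)*(L + L²))/6 = -2 + (30 + L)*(L + L²)/6)
l(0) - 15*8*8 = (-2 + 5*0 + (⅙)*0³ + (31/6)*0²) - 15*8*8 = (-2 + 0 + (⅙)*0 + (31/6)*0) - 120*8 = (-2 + 0 + 0 + 0) - 960 = -2 - 960 = -962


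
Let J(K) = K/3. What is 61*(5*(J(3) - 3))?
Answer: -610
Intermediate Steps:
J(K) = K/3 (J(K) = K*(⅓) = K/3)
61*(5*(J(3) - 3)) = 61*(5*((⅓)*3 - 3)) = 61*(5*(1 - 3)) = 61*(5*(-2)) = 61*(-10) = -610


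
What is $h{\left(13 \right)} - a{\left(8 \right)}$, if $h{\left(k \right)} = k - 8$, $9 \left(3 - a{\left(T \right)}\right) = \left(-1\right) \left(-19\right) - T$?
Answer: $\frac{29}{9} \approx 3.2222$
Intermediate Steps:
$a{\left(T \right)} = \frac{8}{9} + \frac{T}{9}$ ($a{\left(T \right)} = 3 - \frac{\left(-1\right) \left(-19\right) - T}{9} = 3 - \frac{19 - T}{9} = 3 + \left(- \frac{19}{9} + \frac{T}{9}\right) = \frac{8}{9} + \frac{T}{9}$)
$h{\left(k \right)} = -8 + k$
$h{\left(13 \right)} - a{\left(8 \right)} = \left(-8 + 13\right) - \left(\frac{8}{9} + \frac{1}{9} \cdot 8\right) = 5 - \left(\frac{8}{9} + \frac{8}{9}\right) = 5 - \frac{16}{9} = \frac{29}{9}$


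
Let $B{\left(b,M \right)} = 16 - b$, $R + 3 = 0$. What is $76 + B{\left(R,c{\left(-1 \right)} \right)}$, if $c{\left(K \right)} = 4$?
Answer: $95$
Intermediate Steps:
$R = -3$ ($R = -3 + 0 = -3$)
$76 + B{\left(R,c{\left(-1 \right)} \right)} = 76 + \left(16 - -3\right) = 76 + \left(16 + 3\right) = 76 + 19 = 95$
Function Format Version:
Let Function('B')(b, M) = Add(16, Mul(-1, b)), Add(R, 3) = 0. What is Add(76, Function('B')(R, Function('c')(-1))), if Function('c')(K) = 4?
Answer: 95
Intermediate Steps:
R = -3 (R = Add(-3, 0) = -3)
Add(76, Function('B')(R, Function('c')(-1))) = Add(76, Add(16, Mul(-1, -3))) = Add(76, Add(16, 3)) = Add(76, 19) = 95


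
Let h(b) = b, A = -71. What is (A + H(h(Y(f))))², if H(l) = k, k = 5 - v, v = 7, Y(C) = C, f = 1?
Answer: 5329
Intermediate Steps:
k = -2 (k = 5 - 1*7 = 5 - 7 = -2)
H(l) = -2
(A + H(h(Y(f))))² = (-71 - 2)² = (-73)² = 5329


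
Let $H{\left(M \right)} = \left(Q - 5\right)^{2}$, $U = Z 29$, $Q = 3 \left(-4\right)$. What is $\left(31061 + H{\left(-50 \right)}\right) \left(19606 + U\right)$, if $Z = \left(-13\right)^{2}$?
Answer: $768294450$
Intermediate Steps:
$Z = 169$
$Q = -12$
$U = 4901$ ($U = 169 \cdot 29 = 4901$)
$H{\left(M \right)} = 289$ ($H{\left(M \right)} = \left(-12 - 5\right)^{2} = \left(-17\right)^{2} = 289$)
$\left(31061 + H{\left(-50 \right)}\right) \left(19606 + U\right) = \left(31061 + 289\right) \left(19606 + 4901\right) = 31350 \cdot 24507 = 768294450$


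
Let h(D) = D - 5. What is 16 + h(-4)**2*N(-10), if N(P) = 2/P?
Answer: -1/5 ≈ -0.20000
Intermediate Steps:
h(D) = -5 + D
16 + h(-4)**2*N(-10) = 16 + (-5 - 4)**2*(2/(-10)) = 16 + (-9)**2*(2*(-1/10)) = 16 + 81*(-1/5) = 16 - 81/5 = -1/5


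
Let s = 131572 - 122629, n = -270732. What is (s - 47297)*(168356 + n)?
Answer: 3926529104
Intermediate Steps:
s = 8943
(s - 47297)*(168356 + n) = (8943 - 47297)*(168356 - 270732) = -38354*(-102376) = 3926529104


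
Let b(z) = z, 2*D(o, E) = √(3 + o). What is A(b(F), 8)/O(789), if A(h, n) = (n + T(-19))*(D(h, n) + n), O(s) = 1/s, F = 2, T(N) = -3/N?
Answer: 978360/19 + 122295*√5/38 ≈ 58689.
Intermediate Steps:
D(o, E) = √(3 + o)/2
A(h, n) = (3/19 + n)*(n + √(3 + h)/2) (A(h, n) = (n - 3/(-19))*(√(3 + h)/2 + n) = (n - 3*(-1/19))*(n + √(3 + h)/2) = (n + 3/19)*(n + √(3 + h)/2) = (3/19 + n)*(n + √(3 + h)/2))
A(b(F), 8)/O(789) = (8² + (3/19)*8 + 3*√(3 + 2)/38 + (½)*8*√(3 + 2))/(1/789) = (64 + 24/19 + 3*√5/38 + (½)*8*√5)/(1/789) = (64 + 24/19 + 3*√5/38 + 4*√5)*789 = (1240/19 + 155*√5/38)*789 = 978360/19 + 122295*√5/38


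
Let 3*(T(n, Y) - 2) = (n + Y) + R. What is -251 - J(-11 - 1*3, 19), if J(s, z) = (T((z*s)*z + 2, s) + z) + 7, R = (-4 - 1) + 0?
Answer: 4234/3 ≈ 1411.3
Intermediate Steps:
R = -5 (R = -5 + 0 = -5)
T(n, Y) = 1/3 + Y/3 + n/3 (T(n, Y) = 2 + ((n + Y) - 5)/3 = 2 + ((Y + n) - 5)/3 = 2 + (-5 + Y + n)/3 = 2 + (-5/3 + Y/3 + n/3) = 1/3 + Y/3 + n/3)
J(s, z) = 8 + z + s/3 + s*z**2/3 (J(s, z) = ((1/3 + s/3 + ((z*s)*z + 2)/3) + z) + 7 = ((1/3 + s/3 + ((s*z)*z + 2)/3) + z) + 7 = ((1/3 + s/3 + (s*z**2 + 2)/3) + z) + 7 = ((1/3 + s/3 + (2 + s*z**2)/3) + z) + 7 = ((1/3 + s/3 + (2/3 + s*z**2/3)) + z) + 7 = ((1 + s/3 + s*z**2/3) + z) + 7 = (1 + z + s/3 + s*z**2/3) + 7 = 8 + z + s/3 + s*z**2/3)
-251 - J(-11 - 1*3, 19) = -251 - (8 + 19 + (-11 - 1*3)/3 + (1/3)*(-11 - 1*3)*19**2) = -251 - (8 + 19 + (-11 - 3)/3 + (1/3)*(-11 - 3)*361) = -251 - (8 + 19 + (1/3)*(-14) + (1/3)*(-14)*361) = -251 - (8 + 19 - 14/3 - 5054/3) = -251 - 1*(-4987/3) = -251 + 4987/3 = 4234/3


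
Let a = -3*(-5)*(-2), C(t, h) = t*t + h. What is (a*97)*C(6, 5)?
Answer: -119310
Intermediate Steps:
C(t, h) = h + t² (C(t, h) = t² + h = h + t²)
a = -30 (a = 15*(-2) = -30)
(a*97)*C(6, 5) = (-30*97)*(5 + 6²) = -2910*(5 + 36) = -2910*41 = -119310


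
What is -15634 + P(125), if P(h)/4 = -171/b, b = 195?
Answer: -1016438/65 ≈ -15638.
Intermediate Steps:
P(h) = -228/65 (P(h) = 4*(-171/195) = 4*(-171*1/195) = 4*(-57/65) = -228/65)
-15634 + P(125) = -15634 - 228/65 = -1016438/65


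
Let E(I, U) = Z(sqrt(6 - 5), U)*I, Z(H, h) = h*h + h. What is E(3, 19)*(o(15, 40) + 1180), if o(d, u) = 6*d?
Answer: 1447800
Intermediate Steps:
Z(H, h) = h + h**2 (Z(H, h) = h**2 + h = h + h**2)
E(I, U) = I*U*(1 + U) (E(I, U) = (U*(1 + U))*I = I*U*(1 + U))
E(3, 19)*(o(15, 40) + 1180) = (3*19*(1 + 19))*(6*15 + 1180) = (3*19*20)*(90 + 1180) = 1140*1270 = 1447800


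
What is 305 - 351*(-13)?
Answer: 4868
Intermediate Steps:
305 - 351*(-13) = 305 + 4563 = 4868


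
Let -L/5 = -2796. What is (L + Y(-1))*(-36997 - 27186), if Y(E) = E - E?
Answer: -897278340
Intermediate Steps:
L = 13980 (L = -5*(-2796) = 13980)
Y(E) = 0
(L + Y(-1))*(-36997 - 27186) = (13980 + 0)*(-36997 - 27186) = 13980*(-64183) = -897278340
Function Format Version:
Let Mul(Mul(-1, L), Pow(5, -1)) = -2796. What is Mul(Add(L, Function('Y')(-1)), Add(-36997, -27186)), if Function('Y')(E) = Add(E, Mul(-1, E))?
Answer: -897278340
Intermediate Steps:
L = 13980 (L = Mul(-5, -2796) = 13980)
Function('Y')(E) = 0
Mul(Add(L, Function('Y')(-1)), Add(-36997, -27186)) = Mul(Add(13980, 0), Add(-36997, -27186)) = Mul(13980, -64183) = -897278340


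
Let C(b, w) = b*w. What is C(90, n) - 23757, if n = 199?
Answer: -5847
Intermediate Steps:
C(90, n) - 23757 = 90*199 - 23757 = 17910 - 23757 = -5847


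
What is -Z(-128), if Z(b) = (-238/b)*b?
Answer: 238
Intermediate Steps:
Z(b) = -238
-Z(-128) = -1*(-238) = 238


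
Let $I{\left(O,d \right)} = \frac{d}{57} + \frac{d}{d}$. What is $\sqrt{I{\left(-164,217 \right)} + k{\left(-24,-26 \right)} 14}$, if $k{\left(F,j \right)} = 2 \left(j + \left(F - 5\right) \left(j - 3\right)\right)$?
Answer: $\frac{\sqrt{74157798}}{57} \approx 151.08$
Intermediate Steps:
$I{\left(O,d \right)} = 1 + \frac{d}{57}$ ($I{\left(O,d \right)} = d \frac{1}{57} + 1 = \frac{d}{57} + 1 = 1 + \frac{d}{57}$)
$k{\left(F,j \right)} = 2 j + 2 \left(-5 + F\right) \left(-3 + j\right)$ ($k{\left(F,j \right)} = 2 \left(j + \left(-5 + F\right) \left(j - 3\right)\right) = 2 \left(j + \left(-5 + F\right) \left(-3 + j\right)\right) = 2 j + 2 \left(-5 + F\right) \left(-3 + j\right)$)
$\sqrt{I{\left(-164,217 \right)} + k{\left(-24,-26 \right)} 14} = \sqrt{\left(1 + \frac{1}{57} \cdot 217\right) + \left(30 - -208 - -144 + 2 \left(-24\right) \left(-26\right)\right) 14} = \sqrt{\left(1 + \frac{217}{57}\right) + \left(30 + 208 + 144 + 1248\right) 14} = \sqrt{\frac{274}{57} + 1630 \cdot 14} = \sqrt{\frac{274}{57} + 22820} = \sqrt{\frac{1301014}{57}} = \frac{\sqrt{74157798}}{57}$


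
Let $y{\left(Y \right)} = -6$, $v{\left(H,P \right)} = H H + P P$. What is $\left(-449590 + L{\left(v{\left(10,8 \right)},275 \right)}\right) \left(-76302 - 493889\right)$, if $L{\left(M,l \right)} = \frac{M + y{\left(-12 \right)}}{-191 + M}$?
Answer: $\frac{6921598725808}{27} \approx 2.5636 \cdot 10^{11}$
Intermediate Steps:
$v{\left(H,P \right)} = H^{2} + P^{2}$
$L{\left(M,l \right)} = \frac{-6 + M}{-191 + M}$ ($L{\left(M,l \right)} = \frac{M - 6}{-191 + M} = \frac{-6 + M}{-191 + M}$)
$\left(-449590 + L{\left(v{\left(10,8 \right)},275 \right)}\right) \left(-76302 - 493889\right) = \left(-449590 + \frac{-6 + \left(10^{2} + 8^{2}\right)}{-191 + \left(10^{2} + 8^{2}\right)}\right) \left(-76302 - 493889\right) = \left(-449590 + \frac{-6 + \left(100 + 64\right)}{-191 + \left(100 + 64\right)}\right) \left(-570191\right) = \left(-449590 + \frac{-6 + 164}{-191 + 164}\right) \left(-570191\right) = \left(-449590 + \frac{1}{-27} \cdot 158\right) \left(-570191\right) = \left(-449590 - \frac{158}{27}\right) \left(-570191\right) = \left(- \frac{12139088}{27}\right) \left(-570191\right) = \frac{6921598725808}{27}$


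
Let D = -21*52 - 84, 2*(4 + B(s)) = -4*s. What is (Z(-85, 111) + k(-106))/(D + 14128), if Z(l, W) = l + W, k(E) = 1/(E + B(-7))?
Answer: 2495/1243392 ≈ 0.0020066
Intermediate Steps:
B(s) = -4 - 2*s (B(s) = -4 + (-4*s)/2 = -4 - 2*s)
k(E) = 1/(10 + E) (k(E) = 1/(E + (-4 - 2*(-7))) = 1/(E + (-4 + 14)) = 1/(E + 10) = 1/(10 + E))
Z(l, W) = W + l
D = -1176 (D = -1092 - 84 = -1176)
(Z(-85, 111) + k(-106))/(D + 14128) = ((111 - 85) + 1/(10 - 106))/(-1176 + 14128) = (26 + 1/(-96))/12952 = (26 - 1/96)*(1/12952) = (2495/96)*(1/12952) = 2495/1243392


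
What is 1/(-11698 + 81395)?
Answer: 1/69697 ≈ 1.4348e-5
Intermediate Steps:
1/(-11698 + 81395) = 1/69697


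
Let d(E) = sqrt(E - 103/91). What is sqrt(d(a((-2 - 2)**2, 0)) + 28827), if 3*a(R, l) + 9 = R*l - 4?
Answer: sqrt(2148447483 + 546*I*sqrt(101829))/273 ≈ 169.79 + 0.0068845*I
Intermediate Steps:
a(R, l) = -13/3 + R*l/3 (a(R, l) = -3 + (R*l - 4)/3 = -3 + (-4 + R*l)/3 = -3 + (-4/3 + R*l/3) = -13/3 + R*l/3)
d(E) = sqrt(-103/91 + E) (d(E) = sqrt(E - 103*1/91) = sqrt(E - 103/91) = sqrt(-103/91 + E))
sqrt(d(a((-2 - 2)**2, 0)) + 28827) = sqrt(sqrt(-9373 + 8281*(-13/3 + (1/3)*(-2 - 2)**2*0))/91 + 28827) = sqrt(sqrt(-9373 + 8281*(-13/3 + (1/3)*(-4)**2*0))/91 + 28827) = sqrt(sqrt(-9373 + 8281*(-13/3 + (1/3)*16*0))/91 + 28827) = sqrt(sqrt(-9373 + 8281*(-13/3 + 0))/91 + 28827) = sqrt(sqrt(-9373 + 8281*(-13/3))/91 + 28827) = sqrt(sqrt(-9373 - 107653/3)/91 + 28827) = sqrt(sqrt(-135772/3)/91 + 28827) = sqrt((2*I*sqrt(101829)/3)/91 + 28827) = sqrt(2*I*sqrt(101829)/273 + 28827) = sqrt(28827 + 2*I*sqrt(101829)/273)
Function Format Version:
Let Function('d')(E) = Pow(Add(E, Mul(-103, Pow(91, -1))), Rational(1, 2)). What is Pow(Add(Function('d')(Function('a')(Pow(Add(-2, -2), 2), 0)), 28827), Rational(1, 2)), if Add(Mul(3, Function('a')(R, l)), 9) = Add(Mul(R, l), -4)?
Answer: Mul(Rational(1, 273), Pow(Add(2148447483, Mul(546, I, Pow(101829, Rational(1, 2)))), Rational(1, 2))) ≈ Add(169.79, Mul(0.0068845, I))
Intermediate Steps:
Function('a')(R, l) = Add(Rational(-13, 3), Mul(Rational(1, 3), R, l)) (Function('a')(R, l) = Add(-3, Mul(Rational(1, 3), Add(Mul(R, l), -4))) = Add(-3, Mul(Rational(1, 3), Add(-4, Mul(R, l)))) = Add(-3, Add(Rational(-4, 3), Mul(Rational(1, 3), R, l))) = Add(Rational(-13, 3), Mul(Rational(1, 3), R, l)))
Function('d')(E) = Pow(Add(Rational(-103, 91), E), Rational(1, 2)) (Function('d')(E) = Pow(Add(E, Mul(-103, Rational(1, 91))), Rational(1, 2)) = Pow(Add(E, Rational(-103, 91)), Rational(1, 2)) = Pow(Add(Rational(-103, 91), E), Rational(1, 2)))
Pow(Add(Function('d')(Function('a')(Pow(Add(-2, -2), 2), 0)), 28827), Rational(1, 2)) = Pow(Add(Mul(Rational(1, 91), Pow(Add(-9373, Mul(8281, Add(Rational(-13, 3), Mul(Rational(1, 3), Pow(Add(-2, -2), 2), 0)))), Rational(1, 2))), 28827), Rational(1, 2)) = Pow(Add(Mul(Rational(1, 91), Pow(Add(-9373, Mul(8281, Add(Rational(-13, 3), Mul(Rational(1, 3), Pow(-4, 2), 0)))), Rational(1, 2))), 28827), Rational(1, 2)) = Pow(Add(Mul(Rational(1, 91), Pow(Add(-9373, Mul(8281, Add(Rational(-13, 3), Mul(Rational(1, 3), 16, 0)))), Rational(1, 2))), 28827), Rational(1, 2)) = Pow(Add(Mul(Rational(1, 91), Pow(Add(-9373, Mul(8281, Add(Rational(-13, 3), 0))), Rational(1, 2))), 28827), Rational(1, 2)) = Pow(Add(Mul(Rational(1, 91), Pow(Add(-9373, Mul(8281, Rational(-13, 3))), Rational(1, 2))), 28827), Rational(1, 2)) = Pow(Add(Mul(Rational(1, 91), Pow(Add(-9373, Rational(-107653, 3)), Rational(1, 2))), 28827), Rational(1, 2)) = Pow(Add(Mul(Rational(1, 91), Pow(Rational(-135772, 3), Rational(1, 2))), 28827), Rational(1, 2)) = Pow(Add(Mul(Rational(1, 91), Mul(Rational(2, 3), I, Pow(101829, Rational(1, 2)))), 28827), Rational(1, 2)) = Pow(Add(Mul(Rational(2, 273), I, Pow(101829, Rational(1, 2))), 28827), Rational(1, 2)) = Pow(Add(28827, Mul(Rational(2, 273), I, Pow(101829, Rational(1, 2)))), Rational(1, 2))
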